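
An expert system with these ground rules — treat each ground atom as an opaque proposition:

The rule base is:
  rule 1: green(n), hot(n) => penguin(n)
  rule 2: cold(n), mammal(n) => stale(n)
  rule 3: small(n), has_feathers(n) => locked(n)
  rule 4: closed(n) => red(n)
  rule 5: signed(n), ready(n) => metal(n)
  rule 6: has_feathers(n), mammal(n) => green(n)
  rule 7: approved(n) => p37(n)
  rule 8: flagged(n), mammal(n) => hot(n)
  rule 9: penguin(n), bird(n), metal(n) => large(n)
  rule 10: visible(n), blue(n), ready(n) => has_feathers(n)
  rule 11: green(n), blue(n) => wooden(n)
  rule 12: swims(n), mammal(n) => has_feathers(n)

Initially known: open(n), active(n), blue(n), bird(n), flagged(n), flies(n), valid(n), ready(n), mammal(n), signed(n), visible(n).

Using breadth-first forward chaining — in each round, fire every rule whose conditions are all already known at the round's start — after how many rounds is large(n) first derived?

4

Round 1: rule 5 [signed(n), ready(n) => metal(n)]; rule 8 [flagged(n), mammal(n) => hot(n)]; rule 10 [visible(n), blue(n), ready(n) => has_feathers(n)]. Adds metal(n), hot(n), has_feathers(n).
Round 2: rule 6 [has_feathers(n), mammal(n) => green(n)]. Adds green(n).
Round 3: rule 1 [green(n), hot(n) => penguin(n)]; rule 11 [green(n), blue(n) => wooden(n)]. Adds penguin(n), wooden(n).
Round 4: rule 9 [penguin(n), bird(n), metal(n) => large(n)]. Adds large(n).
large(n) first appears in round 4.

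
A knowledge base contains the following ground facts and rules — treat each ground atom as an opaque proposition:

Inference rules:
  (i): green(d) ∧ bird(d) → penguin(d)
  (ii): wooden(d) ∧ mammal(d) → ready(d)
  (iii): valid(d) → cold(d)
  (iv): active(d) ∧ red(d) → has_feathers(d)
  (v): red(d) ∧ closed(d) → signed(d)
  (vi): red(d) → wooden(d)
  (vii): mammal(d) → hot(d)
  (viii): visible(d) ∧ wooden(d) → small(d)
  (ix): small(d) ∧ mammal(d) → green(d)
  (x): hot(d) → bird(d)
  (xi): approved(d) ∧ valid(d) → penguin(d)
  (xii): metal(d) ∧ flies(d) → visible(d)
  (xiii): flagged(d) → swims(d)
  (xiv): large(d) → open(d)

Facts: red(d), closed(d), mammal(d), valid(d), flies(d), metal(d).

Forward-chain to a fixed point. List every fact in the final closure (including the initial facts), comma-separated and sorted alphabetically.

bird(d), closed(d), cold(d), flies(d), green(d), hot(d), mammal(d), metal(d), penguin(d), ready(d), red(d), signed(d), small(d), valid(d), visible(d), wooden(d)

[1] (iii) [valid(d) → cold(d)]; (v) [red(d) ∧ closed(d) → signed(d)]; (vi) [red(d) → wooden(d)]; (vii) [mammal(d) → hot(d)]; (xii) [metal(d) ∧ flies(d) → visible(d)]. ⇒ new: cold(d), signed(d), wooden(d), hot(d), visible(d).
[2] (ii) [wooden(d) ∧ mammal(d) → ready(d)]; (viii) [visible(d) ∧ wooden(d) → small(d)]; (x) [hot(d) → bird(d)]. ⇒ new: ready(d), small(d), bird(d).
[3] (ix) [small(d) ∧ mammal(d) → green(d)]. ⇒ new: green(d).
[4] (i) [green(d) ∧ bird(d) → penguin(d)]. ⇒ new: penguin(d).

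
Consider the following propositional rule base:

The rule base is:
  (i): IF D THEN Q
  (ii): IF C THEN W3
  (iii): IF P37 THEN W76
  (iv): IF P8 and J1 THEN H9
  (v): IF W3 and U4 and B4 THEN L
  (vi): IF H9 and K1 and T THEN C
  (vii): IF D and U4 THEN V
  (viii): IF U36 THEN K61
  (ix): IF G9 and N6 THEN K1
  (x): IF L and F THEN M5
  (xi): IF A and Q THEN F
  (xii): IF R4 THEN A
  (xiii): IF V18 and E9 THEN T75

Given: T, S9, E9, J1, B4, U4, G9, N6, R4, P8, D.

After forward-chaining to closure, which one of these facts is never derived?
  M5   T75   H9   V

T75

Round 1 fires (i), (iv), (vii), (ix), (xii), giving Q, H9, V, K1, A.
Round 2 fires (vi), (xi), giving C, F.
Round 3 fires (ii), giving W3.
Round 4 fires (v), giving L.
Round 5 fires (x), giving M5.
Derived: M5 (round 5), H9 (round 1), V (round 1). T75 never appears in any round.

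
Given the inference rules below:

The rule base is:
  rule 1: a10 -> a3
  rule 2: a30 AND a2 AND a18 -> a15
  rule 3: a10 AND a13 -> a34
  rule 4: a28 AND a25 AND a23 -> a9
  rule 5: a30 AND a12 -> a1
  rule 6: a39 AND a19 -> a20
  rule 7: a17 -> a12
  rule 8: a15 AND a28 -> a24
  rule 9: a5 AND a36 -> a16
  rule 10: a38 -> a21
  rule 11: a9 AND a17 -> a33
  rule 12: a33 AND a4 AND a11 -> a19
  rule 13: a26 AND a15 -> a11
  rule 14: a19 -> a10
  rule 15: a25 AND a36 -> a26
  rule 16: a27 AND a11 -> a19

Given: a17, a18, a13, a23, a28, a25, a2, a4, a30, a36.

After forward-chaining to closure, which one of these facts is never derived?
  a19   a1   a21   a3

Round 1 fires rule 2, rule 4, rule 7, rule 15, giving a15, a9, a12, a26.
Round 2 fires rule 5, rule 8, rule 11, rule 13, giving a1, a24, a33, a11.
Round 3 fires rule 12, giving a19.
Round 4 fires rule 14, giving a10.
Round 5 fires rule 1, rule 3, giving a3, a34.
Derived: a19 (round 3), a3 (round 5), a1 (round 2). a21 never appears in any round.

a21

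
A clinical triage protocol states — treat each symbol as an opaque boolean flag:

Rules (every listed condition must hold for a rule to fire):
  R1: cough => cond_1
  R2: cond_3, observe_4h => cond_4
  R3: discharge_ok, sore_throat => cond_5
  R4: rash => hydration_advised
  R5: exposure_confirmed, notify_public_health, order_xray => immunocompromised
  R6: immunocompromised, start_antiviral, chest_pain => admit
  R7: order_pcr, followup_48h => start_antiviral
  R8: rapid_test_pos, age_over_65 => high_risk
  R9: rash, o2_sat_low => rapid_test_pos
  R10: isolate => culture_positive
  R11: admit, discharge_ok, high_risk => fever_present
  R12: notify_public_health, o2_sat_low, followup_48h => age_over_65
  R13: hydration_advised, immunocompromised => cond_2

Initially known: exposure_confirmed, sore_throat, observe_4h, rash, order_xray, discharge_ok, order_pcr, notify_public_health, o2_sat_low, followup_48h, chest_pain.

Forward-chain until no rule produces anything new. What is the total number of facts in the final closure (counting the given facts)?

21

Round 1: R3 [discharge_ok, sore_throat => cond_5]; R4 [rash => hydration_advised]; R5 [exposure_confirmed, notify_public_health, order_xray => immunocompromised]; R7 [order_pcr, followup_48h => start_antiviral]; R9 [rash, o2_sat_low => rapid_test_pos]; R12 [notify_public_health, o2_sat_low, followup_48h => age_over_65]. New: cond_5, hydration_advised, immunocompromised, start_antiviral, rapid_test_pos, age_over_65.
Round 2: R6 [immunocompromised, start_antiviral, chest_pain => admit]; R8 [rapid_test_pos, age_over_65 => high_risk]; R13 [hydration_advised, immunocompromised => cond_2]. New: admit, high_risk, cond_2.
Round 3: R11 [admit, discharge_ok, high_risk => fever_present]. New: fever_present.
Closure: {admit, age_over_65, chest_pain, cond_2, cond_5, discharge_ok, exposure_confirmed, fever_present, followup_48h, high_risk, hydration_advised, immunocompromised, notify_public_health, o2_sat_low, observe_4h, order_pcr, order_xray, rapid_test_pos, rash, sore_throat, start_antiviral} — 21 facts.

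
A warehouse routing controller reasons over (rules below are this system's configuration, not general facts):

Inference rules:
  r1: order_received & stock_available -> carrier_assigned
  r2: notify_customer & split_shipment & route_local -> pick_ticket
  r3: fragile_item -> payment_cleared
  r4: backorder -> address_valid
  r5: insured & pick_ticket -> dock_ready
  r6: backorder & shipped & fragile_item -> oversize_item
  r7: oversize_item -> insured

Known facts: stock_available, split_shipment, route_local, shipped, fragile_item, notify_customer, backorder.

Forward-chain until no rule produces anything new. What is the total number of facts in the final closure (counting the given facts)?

Round 1: r2 [notify_customer & split_shipment & route_local -> pick_ticket]; r3 [fragile_item -> payment_cleared]; r4 [backorder -> address_valid]; r6 [backorder & shipped & fragile_item -> oversize_item]. New: pick_ticket, payment_cleared, address_valid, oversize_item.
Round 2: r7 [oversize_item -> insured]. New: insured.
Round 3: r5 [insured & pick_ticket -> dock_ready]. New: dock_ready.
Closure: {address_valid, backorder, dock_ready, fragile_item, insured, notify_customer, oversize_item, payment_cleared, pick_ticket, route_local, shipped, split_shipment, stock_available} — 13 facts.

13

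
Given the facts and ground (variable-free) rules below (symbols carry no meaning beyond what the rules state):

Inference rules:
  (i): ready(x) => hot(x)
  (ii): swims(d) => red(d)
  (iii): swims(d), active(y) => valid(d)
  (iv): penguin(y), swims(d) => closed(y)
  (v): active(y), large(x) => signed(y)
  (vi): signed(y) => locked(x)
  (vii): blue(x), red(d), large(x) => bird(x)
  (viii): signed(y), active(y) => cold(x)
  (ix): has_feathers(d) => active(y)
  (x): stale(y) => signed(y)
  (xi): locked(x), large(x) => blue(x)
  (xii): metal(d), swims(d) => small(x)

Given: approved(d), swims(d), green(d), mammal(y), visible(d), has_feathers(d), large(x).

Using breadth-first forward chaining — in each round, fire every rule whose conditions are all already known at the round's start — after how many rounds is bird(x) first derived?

5

Round 1 — (ii), (ix), derive red(d), active(y).
Round 2 — (iii), (v), derive valid(d), signed(y).
Round 3 — (vi), (viii), derive locked(x), cold(x).
Round 4 — (xi), derive blue(x).
Round 5 — (vii), derive bird(x).
bird(x) first appears in round 5.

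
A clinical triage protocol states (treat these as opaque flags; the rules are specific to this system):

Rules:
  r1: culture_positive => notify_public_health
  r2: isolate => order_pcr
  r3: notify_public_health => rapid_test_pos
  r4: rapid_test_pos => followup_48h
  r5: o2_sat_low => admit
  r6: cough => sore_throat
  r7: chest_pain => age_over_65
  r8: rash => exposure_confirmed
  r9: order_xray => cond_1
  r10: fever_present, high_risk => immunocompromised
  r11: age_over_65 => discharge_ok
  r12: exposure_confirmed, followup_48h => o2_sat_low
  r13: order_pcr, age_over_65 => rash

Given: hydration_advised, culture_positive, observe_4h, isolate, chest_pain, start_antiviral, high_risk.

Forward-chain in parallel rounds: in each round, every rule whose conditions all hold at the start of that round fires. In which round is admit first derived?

5

Round 1 — r1, r2, r7, derive notify_public_health, order_pcr, age_over_65.
Round 2 — r3, r11, r13, derive rapid_test_pos, discharge_ok, rash.
Round 3 — r4, r8, derive followup_48h, exposure_confirmed.
Round 4 — r12, derive o2_sat_low.
Round 5 — r5, derive admit.
admit first appears in round 5.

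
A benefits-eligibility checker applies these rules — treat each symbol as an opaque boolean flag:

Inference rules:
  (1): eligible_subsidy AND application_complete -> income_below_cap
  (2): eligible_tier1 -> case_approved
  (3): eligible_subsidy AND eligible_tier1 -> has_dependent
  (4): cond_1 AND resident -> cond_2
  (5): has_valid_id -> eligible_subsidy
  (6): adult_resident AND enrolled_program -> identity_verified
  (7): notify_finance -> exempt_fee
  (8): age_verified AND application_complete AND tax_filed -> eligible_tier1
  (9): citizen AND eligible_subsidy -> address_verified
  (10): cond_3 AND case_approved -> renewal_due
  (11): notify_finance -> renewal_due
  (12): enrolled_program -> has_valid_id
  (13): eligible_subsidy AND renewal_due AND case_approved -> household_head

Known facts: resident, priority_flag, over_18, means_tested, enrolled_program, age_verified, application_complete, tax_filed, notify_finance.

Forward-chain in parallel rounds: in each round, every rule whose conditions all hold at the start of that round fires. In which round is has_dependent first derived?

Round 1 fires (7), (8), (11), (12), giving exempt_fee, eligible_tier1, renewal_due, has_valid_id.
Round 2 fires (2), (5), giving case_approved, eligible_subsidy.
Round 3 fires (1), (3), (13), giving income_below_cap, has_dependent, household_head.
has_dependent first appears in round 3.

3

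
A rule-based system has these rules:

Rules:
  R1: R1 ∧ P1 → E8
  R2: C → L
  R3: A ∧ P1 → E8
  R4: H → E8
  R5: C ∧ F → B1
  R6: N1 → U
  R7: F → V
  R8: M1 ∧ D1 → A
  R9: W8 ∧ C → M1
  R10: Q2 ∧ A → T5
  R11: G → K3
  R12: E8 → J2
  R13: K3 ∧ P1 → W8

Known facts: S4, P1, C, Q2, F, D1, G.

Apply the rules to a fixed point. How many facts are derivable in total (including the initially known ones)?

17

Round 1: R2 [C → L]; R5 [C ∧ F → B1]; R7 [F → V]; R11 [G → K3]. Adds L, B1, V, K3.
Round 2: R13 [K3 ∧ P1 → W8]. Adds W8.
Round 3: R9 [W8 ∧ C → M1]. Adds M1.
Round 4: R8 [M1 ∧ D1 → A]. Adds A.
Round 5: R3 [A ∧ P1 → E8]; R10 [Q2 ∧ A → T5]. Adds E8, T5.
Round 6: R12 [E8 → J2]. Adds J2.
Closure: {A, B1, C, D1, E8, F, G, J2, K3, L, M1, P1, Q2, S4, T5, V, W8} — 17 facts.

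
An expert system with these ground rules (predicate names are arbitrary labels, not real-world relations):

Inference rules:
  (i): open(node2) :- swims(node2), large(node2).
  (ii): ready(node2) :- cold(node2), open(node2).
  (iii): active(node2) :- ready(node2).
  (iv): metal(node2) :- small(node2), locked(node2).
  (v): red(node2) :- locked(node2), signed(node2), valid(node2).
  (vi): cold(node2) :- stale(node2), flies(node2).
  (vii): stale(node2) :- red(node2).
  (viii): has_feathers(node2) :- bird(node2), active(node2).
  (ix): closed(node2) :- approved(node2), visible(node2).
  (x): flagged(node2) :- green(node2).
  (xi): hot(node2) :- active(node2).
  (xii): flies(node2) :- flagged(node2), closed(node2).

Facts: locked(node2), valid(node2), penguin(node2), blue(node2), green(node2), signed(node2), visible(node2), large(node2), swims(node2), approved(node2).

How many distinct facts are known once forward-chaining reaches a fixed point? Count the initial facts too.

Round 1: (i) [open(node2) :- swims(node2), large(node2).]; (v) [red(node2) :- locked(node2), signed(node2), valid(node2).]; (ix) [closed(node2) :- approved(node2), visible(node2).]; (x) [flagged(node2) :- green(node2).]. New: open(node2), red(node2), closed(node2), flagged(node2).
Round 2: (vii) [stale(node2) :- red(node2).]; (xii) [flies(node2) :- flagged(node2), closed(node2).]. New: stale(node2), flies(node2).
Round 3: (vi) [cold(node2) :- stale(node2), flies(node2).]. New: cold(node2).
Round 4: (ii) [ready(node2) :- cold(node2), open(node2).]. New: ready(node2).
Round 5: (iii) [active(node2) :- ready(node2).]. New: active(node2).
Round 6: (xi) [hot(node2) :- active(node2).]. New: hot(node2).
Closure: {active(node2), approved(node2), blue(node2), closed(node2), cold(node2), flagged(node2), flies(node2), green(node2), hot(node2), large(node2), locked(node2), open(node2), penguin(node2), ready(node2), red(node2), signed(node2), stale(node2), swims(node2), valid(node2), visible(node2)} — 20 facts.

20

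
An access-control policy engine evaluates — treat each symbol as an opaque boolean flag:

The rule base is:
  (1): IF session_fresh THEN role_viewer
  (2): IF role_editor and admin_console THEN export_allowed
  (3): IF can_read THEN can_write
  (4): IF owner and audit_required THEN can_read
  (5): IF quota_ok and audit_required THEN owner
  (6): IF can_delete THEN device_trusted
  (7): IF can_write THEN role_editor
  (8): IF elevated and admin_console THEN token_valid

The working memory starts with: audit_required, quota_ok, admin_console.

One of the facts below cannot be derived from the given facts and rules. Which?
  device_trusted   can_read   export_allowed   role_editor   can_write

device_trusted

Round 1: (5) [IF quota_ok and audit_required THEN owner]. New: owner.
Round 2: (4) [IF owner and audit_required THEN can_read]. New: can_read.
Round 3: (3) [IF can_read THEN can_write]. New: can_write.
Round 4: (7) [IF can_write THEN role_editor]. New: role_editor.
Round 5: (2) [IF role_editor and admin_console THEN export_allowed]. New: export_allowed.
Derived: export_allowed (round 5), role_editor (round 4), can_write (round 3), can_read (round 2). device_trusted never appears in any round.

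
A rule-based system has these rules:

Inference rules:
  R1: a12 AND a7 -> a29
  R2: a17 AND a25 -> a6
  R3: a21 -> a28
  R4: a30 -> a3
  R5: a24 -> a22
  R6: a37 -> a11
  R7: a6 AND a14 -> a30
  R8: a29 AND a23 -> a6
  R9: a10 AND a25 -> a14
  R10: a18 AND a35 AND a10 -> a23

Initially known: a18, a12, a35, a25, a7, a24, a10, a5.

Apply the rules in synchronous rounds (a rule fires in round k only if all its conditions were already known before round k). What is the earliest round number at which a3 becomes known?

Round 1: R1 [a12 AND a7 -> a29]; R5 [a24 -> a22]; R9 [a10 AND a25 -> a14]; R10 [a18 AND a35 AND a10 -> a23]. New: a29, a22, a14, a23.
Round 2: R8 [a29 AND a23 -> a6]. New: a6.
Round 3: R7 [a6 AND a14 -> a30]. New: a30.
Round 4: R4 [a30 -> a3]. New: a3.
a3 first appears in round 4.

4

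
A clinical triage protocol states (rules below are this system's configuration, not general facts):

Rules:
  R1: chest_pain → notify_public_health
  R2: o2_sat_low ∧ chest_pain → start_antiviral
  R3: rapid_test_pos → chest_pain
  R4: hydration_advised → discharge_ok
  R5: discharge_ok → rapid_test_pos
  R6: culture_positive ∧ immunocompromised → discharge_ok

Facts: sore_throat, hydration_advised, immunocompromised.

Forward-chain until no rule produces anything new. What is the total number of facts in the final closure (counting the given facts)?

7

Round 1: R4 [hydration_advised → discharge_ok]. Adds discharge_ok.
Round 2: R5 [discharge_ok → rapid_test_pos]. Adds rapid_test_pos.
Round 3: R3 [rapid_test_pos → chest_pain]. Adds chest_pain.
Round 4: R1 [chest_pain → notify_public_health]. Adds notify_public_health.
Closure: {chest_pain, discharge_ok, hydration_advised, immunocompromised, notify_public_health, rapid_test_pos, sore_throat} — 7 facts.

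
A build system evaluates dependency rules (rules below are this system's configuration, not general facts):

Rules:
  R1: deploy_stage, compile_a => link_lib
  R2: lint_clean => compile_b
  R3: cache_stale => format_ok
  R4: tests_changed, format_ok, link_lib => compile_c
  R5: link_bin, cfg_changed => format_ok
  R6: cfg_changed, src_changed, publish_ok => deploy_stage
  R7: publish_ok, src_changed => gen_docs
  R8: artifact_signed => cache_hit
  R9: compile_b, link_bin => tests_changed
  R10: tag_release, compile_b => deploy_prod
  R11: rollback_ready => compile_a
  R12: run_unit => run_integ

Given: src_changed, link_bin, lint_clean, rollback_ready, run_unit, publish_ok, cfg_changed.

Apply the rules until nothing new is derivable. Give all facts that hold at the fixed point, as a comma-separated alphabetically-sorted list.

Round 1: R2 [lint_clean => compile_b]; R5 [link_bin, cfg_changed => format_ok]; R6 [cfg_changed, src_changed, publish_ok => deploy_stage]; R7 [publish_ok, src_changed => gen_docs]; R11 [rollback_ready => compile_a]; R12 [run_unit => run_integ]. New: compile_b, format_ok, deploy_stage, gen_docs, compile_a, run_integ.
Round 2: R1 [deploy_stage, compile_a => link_lib]; R9 [compile_b, link_bin => tests_changed]. New: link_lib, tests_changed.
Round 3: R4 [tests_changed, format_ok, link_lib => compile_c]. New: compile_c.

cfg_changed, compile_a, compile_b, compile_c, deploy_stage, format_ok, gen_docs, link_bin, link_lib, lint_clean, publish_ok, rollback_ready, run_integ, run_unit, src_changed, tests_changed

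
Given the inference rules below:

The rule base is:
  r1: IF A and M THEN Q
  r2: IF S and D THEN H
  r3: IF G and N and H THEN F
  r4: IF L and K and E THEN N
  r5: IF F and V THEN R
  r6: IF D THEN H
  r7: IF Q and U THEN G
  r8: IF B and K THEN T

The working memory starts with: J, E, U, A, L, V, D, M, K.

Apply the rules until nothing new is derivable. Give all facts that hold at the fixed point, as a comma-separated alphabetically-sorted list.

A, D, E, F, G, H, J, K, L, M, N, Q, R, U, V

[1] r1 [IF A and M THEN Q]; r4 [IF L and K and E THEN N]; r6 [IF D THEN H]. ⇒ new: Q, N, H.
[2] r7 [IF Q and U THEN G]. ⇒ new: G.
[3] r3 [IF G and N and H THEN F]. ⇒ new: F.
[4] r5 [IF F and V THEN R]. ⇒ new: R.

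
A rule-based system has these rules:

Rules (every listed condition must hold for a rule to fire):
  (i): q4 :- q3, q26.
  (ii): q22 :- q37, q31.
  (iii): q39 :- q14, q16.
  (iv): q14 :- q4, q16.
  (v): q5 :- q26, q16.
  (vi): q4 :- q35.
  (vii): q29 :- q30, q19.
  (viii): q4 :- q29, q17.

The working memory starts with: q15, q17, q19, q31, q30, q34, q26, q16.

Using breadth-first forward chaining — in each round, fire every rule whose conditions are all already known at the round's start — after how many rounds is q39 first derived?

4

Round 1 fires (v), (vii), giving q5, q29.
Round 2 fires (viii), giving q4.
Round 3 fires (iv), giving q14.
Round 4 fires (iii), giving q39.
q39 first appears in round 4.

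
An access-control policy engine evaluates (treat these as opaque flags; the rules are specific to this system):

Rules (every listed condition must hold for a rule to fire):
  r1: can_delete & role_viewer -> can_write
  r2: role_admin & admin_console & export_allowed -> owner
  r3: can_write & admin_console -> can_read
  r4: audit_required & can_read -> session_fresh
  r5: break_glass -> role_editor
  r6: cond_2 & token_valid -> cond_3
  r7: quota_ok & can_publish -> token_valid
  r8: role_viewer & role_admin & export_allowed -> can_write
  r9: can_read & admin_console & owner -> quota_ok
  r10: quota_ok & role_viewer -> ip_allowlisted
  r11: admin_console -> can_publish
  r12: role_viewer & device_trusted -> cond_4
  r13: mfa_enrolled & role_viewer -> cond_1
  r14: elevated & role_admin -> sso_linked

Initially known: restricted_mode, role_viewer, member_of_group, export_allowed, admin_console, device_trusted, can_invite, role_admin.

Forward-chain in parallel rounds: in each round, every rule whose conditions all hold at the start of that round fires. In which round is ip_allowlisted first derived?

4

Round 1 — r2, r8, r11, r12, derive owner, can_write, can_publish, cond_4.
Round 2 — r3, derive can_read.
Round 3 — r9, derive quota_ok.
Round 4 — r7, r10, derive token_valid, ip_allowlisted.
ip_allowlisted first appears in round 4.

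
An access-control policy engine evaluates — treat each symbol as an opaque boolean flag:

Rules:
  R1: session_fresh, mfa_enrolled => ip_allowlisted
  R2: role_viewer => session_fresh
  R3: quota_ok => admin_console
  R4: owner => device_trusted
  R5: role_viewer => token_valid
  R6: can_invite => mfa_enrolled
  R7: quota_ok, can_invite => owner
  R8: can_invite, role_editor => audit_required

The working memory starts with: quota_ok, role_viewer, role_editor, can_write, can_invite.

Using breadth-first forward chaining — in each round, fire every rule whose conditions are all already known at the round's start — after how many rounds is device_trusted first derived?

2

Round 1 fires R2, R3, R5, R6, R7, R8, giving session_fresh, admin_console, token_valid, mfa_enrolled, owner, audit_required.
Round 2 fires R1, R4, giving ip_allowlisted, device_trusted.
device_trusted first appears in round 2.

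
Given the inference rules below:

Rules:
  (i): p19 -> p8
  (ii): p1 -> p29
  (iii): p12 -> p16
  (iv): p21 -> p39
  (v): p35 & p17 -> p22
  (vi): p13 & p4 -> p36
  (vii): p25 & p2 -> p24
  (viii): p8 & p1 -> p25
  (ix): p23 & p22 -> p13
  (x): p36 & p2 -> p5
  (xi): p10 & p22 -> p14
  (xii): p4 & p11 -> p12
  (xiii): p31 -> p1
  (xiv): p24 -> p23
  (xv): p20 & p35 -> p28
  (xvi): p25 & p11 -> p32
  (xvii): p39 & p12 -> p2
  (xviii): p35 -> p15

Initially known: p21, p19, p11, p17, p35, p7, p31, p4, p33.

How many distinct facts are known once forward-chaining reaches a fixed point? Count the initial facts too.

25

Round 1 — (i), (iv), (v), (xii), (xiii), (xviii), derive p8, p39, p22, p12, p1, p15.
Round 2 — (ii), (iii), (viii), (xvii), derive p29, p16, p25, p2.
Round 3 — (vii), (xvi), derive p24, p32.
Round 4 — (xiv), derive p23.
Round 5 — (ix), derive p13.
Round 6 — (vi), derive p36.
Round 7 — (x), derive p5.
Closure: {p1, p11, p12, p13, p15, p16, p17, p19, p2, p21, p22, p23, p24, p25, p29, p31, p32, p33, p35, p36, p39, p4, p5, p7, p8} — 25 facts.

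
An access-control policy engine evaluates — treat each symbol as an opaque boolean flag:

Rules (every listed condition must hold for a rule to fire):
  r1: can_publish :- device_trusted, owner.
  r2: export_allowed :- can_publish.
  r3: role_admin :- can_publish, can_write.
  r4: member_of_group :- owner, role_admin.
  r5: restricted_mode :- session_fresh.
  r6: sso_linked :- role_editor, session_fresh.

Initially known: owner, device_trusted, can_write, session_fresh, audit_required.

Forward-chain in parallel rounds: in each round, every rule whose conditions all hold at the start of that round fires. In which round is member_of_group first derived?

Round 1 — r1, r5, derive can_publish, restricted_mode.
Round 2 — r2, r3, derive export_allowed, role_admin.
Round 3 — r4, derive member_of_group.
member_of_group first appears in round 3.

3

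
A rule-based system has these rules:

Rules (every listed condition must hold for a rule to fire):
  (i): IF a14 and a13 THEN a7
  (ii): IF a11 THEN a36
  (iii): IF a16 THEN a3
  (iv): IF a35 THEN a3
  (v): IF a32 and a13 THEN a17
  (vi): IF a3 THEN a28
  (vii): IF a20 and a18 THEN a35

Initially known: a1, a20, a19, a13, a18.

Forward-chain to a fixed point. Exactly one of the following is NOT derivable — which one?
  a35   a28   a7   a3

a7

Round 1: (vii) [IF a20 and a18 THEN a35]. Adds a35.
Round 2: (iv) [IF a35 THEN a3]. Adds a3.
Round 3: (vi) [IF a3 THEN a28]. Adds a28.
Derived: a35 (round 1), a28 (round 3), a3 (round 2). a7 never appears in any round.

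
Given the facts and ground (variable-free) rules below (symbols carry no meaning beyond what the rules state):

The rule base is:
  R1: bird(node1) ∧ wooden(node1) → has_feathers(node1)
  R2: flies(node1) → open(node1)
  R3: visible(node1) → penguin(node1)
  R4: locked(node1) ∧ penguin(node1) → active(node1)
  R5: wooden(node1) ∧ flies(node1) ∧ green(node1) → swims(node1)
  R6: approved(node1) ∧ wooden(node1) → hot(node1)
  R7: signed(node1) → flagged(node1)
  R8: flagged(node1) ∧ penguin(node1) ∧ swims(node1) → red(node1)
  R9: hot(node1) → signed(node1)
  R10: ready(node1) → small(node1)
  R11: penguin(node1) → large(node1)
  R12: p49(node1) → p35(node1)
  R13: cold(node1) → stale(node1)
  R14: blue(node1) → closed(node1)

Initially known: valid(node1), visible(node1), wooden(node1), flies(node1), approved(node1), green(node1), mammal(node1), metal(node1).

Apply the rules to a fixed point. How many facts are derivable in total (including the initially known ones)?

Round 1: R2 [flies(node1) → open(node1)]; R3 [visible(node1) → penguin(node1)]; R5 [wooden(node1) ∧ flies(node1) ∧ green(node1) → swims(node1)]; R6 [approved(node1) ∧ wooden(node1) → hot(node1)]. Adds open(node1), penguin(node1), swims(node1), hot(node1).
Round 2: R9 [hot(node1) → signed(node1)]; R11 [penguin(node1) → large(node1)]. Adds signed(node1), large(node1).
Round 3: R7 [signed(node1) → flagged(node1)]. Adds flagged(node1).
Round 4: R8 [flagged(node1) ∧ penguin(node1) ∧ swims(node1) → red(node1)]. Adds red(node1).
Closure: {approved(node1), flagged(node1), flies(node1), green(node1), hot(node1), large(node1), mammal(node1), metal(node1), open(node1), penguin(node1), red(node1), signed(node1), swims(node1), valid(node1), visible(node1), wooden(node1)} — 16 facts.

16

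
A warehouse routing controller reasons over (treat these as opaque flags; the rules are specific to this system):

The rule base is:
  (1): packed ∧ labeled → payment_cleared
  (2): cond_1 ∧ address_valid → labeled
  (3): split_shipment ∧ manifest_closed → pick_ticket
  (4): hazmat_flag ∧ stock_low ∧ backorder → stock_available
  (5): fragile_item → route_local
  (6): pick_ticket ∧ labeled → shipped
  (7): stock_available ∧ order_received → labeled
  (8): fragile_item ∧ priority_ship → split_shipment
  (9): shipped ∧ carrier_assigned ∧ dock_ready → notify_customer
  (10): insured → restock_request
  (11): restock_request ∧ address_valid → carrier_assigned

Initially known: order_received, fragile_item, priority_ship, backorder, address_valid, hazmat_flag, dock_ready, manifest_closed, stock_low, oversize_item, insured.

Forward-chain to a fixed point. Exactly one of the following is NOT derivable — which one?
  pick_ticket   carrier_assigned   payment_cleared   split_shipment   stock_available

Round 1 fires (4), (5), (8), (10), giving stock_available, route_local, split_shipment, restock_request.
Round 2 fires (3), (7), (11), giving pick_ticket, labeled, carrier_assigned.
Round 3 fires (6), giving shipped.
Round 4 fires (9), giving notify_customer.
Derived: pick_ticket (round 2), carrier_assigned (round 2), split_shipment (round 1), stock_available (round 1). payment_cleared never appears in any round.

payment_cleared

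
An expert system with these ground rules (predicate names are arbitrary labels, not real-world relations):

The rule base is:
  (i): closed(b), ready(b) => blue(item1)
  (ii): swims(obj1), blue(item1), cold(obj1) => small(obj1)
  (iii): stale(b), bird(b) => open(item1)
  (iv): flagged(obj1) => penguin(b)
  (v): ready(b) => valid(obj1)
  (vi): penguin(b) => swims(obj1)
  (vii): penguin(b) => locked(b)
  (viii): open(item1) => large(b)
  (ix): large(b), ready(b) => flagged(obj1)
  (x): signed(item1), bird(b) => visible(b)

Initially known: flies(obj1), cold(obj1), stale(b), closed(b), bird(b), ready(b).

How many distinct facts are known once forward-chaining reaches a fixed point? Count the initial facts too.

15

Round 1 — (i), (iii), (v), derive blue(item1), open(item1), valid(obj1).
Round 2 — (viii), derive large(b).
Round 3 — (ix), derive flagged(obj1).
Round 4 — (iv), derive penguin(b).
Round 5 — (vi), (vii), derive swims(obj1), locked(b).
Round 6 — (ii), derive small(obj1).
Closure: {bird(b), blue(item1), closed(b), cold(obj1), flagged(obj1), flies(obj1), large(b), locked(b), open(item1), penguin(b), ready(b), small(obj1), stale(b), swims(obj1), valid(obj1)} — 15 facts.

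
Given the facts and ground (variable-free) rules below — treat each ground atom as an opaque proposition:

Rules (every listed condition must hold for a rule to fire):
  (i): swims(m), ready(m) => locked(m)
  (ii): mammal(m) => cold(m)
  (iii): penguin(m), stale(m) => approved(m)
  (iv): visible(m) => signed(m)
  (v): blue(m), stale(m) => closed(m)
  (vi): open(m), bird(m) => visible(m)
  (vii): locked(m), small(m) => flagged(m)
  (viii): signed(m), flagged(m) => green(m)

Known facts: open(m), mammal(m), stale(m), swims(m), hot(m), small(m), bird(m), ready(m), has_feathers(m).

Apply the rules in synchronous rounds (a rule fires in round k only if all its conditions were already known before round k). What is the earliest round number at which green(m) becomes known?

Round 1: (i) [swims(m), ready(m) => locked(m)]; (ii) [mammal(m) => cold(m)]; (vi) [open(m), bird(m) => visible(m)]. Adds locked(m), cold(m), visible(m).
Round 2: (iv) [visible(m) => signed(m)]; (vii) [locked(m), small(m) => flagged(m)]. Adds signed(m), flagged(m).
Round 3: (viii) [signed(m), flagged(m) => green(m)]. Adds green(m).
green(m) first appears in round 3.

3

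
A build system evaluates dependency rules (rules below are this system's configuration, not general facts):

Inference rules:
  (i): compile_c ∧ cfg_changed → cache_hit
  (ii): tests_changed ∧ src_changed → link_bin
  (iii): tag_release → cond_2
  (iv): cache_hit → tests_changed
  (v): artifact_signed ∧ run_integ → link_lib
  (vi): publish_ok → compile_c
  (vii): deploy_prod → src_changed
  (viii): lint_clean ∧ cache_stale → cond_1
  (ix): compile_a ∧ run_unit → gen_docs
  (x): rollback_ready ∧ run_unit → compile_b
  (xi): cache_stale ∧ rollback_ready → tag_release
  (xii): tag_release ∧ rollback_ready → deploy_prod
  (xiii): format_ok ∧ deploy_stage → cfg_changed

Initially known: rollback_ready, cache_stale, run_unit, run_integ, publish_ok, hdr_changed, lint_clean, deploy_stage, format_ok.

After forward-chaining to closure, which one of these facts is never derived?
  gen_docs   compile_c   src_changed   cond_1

gen_docs

Round 1 fires (vi), (viii), (x), (xi), (xiii), giving compile_c, cond_1, compile_b, tag_release, cfg_changed.
Round 2 fires (i), (iii), (xii), giving cache_hit, cond_2, deploy_prod.
Round 3 fires (iv), (vii), giving tests_changed, src_changed.
Round 4 fires (ii), giving link_bin.
Derived: cond_1 (round 1), compile_c (round 1), src_changed (round 3). gen_docs never appears in any round.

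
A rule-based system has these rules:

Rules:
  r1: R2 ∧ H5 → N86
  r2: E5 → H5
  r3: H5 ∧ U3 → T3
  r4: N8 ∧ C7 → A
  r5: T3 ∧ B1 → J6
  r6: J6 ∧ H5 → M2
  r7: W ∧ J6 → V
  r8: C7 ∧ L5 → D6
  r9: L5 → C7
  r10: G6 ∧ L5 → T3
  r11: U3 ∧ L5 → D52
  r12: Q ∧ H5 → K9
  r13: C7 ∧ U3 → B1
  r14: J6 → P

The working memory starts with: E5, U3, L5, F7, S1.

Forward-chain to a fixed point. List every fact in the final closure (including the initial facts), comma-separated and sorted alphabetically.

B1, C7, D52, D6, E5, F7, H5, J6, L5, M2, P, S1, T3, U3

Round 1 fires r2, r9, r11, giving H5, C7, D52.
Round 2 fires r3, r8, r13, giving T3, D6, B1.
Round 3 fires r5, giving J6.
Round 4 fires r6, r14, giving M2, P.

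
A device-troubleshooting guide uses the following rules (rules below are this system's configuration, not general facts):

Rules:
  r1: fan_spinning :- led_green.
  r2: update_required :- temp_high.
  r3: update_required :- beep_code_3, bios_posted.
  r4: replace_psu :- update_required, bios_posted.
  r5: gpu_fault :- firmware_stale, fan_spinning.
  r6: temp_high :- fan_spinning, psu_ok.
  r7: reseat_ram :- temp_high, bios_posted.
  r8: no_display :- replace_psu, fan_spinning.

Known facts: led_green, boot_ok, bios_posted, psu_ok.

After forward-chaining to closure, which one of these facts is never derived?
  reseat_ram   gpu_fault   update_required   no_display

[1] r1 [fan_spinning :- led_green.]. ⇒ new: fan_spinning.
[2] r6 [temp_high :- fan_spinning, psu_ok.]. ⇒ new: temp_high.
[3] r2 [update_required :- temp_high.]; r7 [reseat_ram :- temp_high, bios_posted.]. ⇒ new: update_required, reseat_ram.
[4] r4 [replace_psu :- update_required, bios_posted.]. ⇒ new: replace_psu.
[5] r8 [no_display :- replace_psu, fan_spinning.]. ⇒ new: no_display.
Derived: no_display (round 5), reseat_ram (round 3), update_required (round 3). gpu_fault never appears in any round.

gpu_fault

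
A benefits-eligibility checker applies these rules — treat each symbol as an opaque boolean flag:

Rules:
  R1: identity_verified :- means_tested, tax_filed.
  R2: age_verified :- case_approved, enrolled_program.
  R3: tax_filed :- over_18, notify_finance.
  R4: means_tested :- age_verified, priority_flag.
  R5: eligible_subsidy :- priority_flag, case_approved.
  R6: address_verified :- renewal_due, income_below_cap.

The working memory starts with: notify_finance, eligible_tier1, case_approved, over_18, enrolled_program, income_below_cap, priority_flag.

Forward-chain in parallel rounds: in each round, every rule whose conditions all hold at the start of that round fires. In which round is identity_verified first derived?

Round 1 fires R2, R3, R5, giving age_verified, tax_filed, eligible_subsidy.
Round 2 fires R4, giving means_tested.
Round 3 fires R1, giving identity_verified.
identity_verified first appears in round 3.

3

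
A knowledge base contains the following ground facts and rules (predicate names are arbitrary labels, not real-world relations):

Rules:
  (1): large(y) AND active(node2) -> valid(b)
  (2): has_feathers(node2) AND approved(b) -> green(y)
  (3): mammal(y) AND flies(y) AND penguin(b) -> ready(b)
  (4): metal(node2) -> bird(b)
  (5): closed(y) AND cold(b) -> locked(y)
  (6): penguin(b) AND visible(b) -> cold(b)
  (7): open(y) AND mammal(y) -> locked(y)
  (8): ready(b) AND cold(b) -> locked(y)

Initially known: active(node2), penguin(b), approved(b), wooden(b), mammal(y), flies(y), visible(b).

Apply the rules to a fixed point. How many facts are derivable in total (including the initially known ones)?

10

Round 1: (3) [mammal(y) AND flies(y) AND penguin(b) -> ready(b)]; (6) [penguin(b) AND visible(b) -> cold(b)]. New: ready(b), cold(b).
Round 2: (8) [ready(b) AND cold(b) -> locked(y)]. New: locked(y).
Closure: {active(node2), approved(b), cold(b), flies(y), locked(y), mammal(y), penguin(b), ready(b), visible(b), wooden(b)} — 10 facts.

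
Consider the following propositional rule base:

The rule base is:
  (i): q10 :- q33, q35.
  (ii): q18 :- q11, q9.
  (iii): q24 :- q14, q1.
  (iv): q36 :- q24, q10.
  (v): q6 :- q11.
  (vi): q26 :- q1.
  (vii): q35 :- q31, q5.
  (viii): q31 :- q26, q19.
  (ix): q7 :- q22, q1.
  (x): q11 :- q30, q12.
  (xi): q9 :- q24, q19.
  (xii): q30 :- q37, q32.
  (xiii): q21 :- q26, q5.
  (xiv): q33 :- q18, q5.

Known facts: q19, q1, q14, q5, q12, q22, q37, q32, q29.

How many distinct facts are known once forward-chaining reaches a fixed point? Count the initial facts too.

23

[1] (iii) [q24 :- q14, q1.]; (vi) [q26 :- q1.]; (ix) [q7 :- q22, q1.]; (xii) [q30 :- q37, q32.]. ⇒ new: q24, q26, q7, q30.
[2] (viii) [q31 :- q26, q19.]; (x) [q11 :- q30, q12.]; (xi) [q9 :- q24, q19.]; (xiii) [q21 :- q26, q5.]. ⇒ new: q31, q11, q9, q21.
[3] (ii) [q18 :- q11, q9.]; (v) [q6 :- q11.]; (vii) [q35 :- q31, q5.]. ⇒ new: q18, q6, q35.
[4] (xiv) [q33 :- q18, q5.]. ⇒ new: q33.
[5] (i) [q10 :- q33, q35.]. ⇒ new: q10.
[6] (iv) [q36 :- q24, q10.]. ⇒ new: q36.
Closure: {q1, q10, q11, q12, q14, q18, q19, q21, q22, q24, q26, q29, q30, q31, q32, q33, q35, q36, q37, q5, q6, q7, q9} — 23 facts.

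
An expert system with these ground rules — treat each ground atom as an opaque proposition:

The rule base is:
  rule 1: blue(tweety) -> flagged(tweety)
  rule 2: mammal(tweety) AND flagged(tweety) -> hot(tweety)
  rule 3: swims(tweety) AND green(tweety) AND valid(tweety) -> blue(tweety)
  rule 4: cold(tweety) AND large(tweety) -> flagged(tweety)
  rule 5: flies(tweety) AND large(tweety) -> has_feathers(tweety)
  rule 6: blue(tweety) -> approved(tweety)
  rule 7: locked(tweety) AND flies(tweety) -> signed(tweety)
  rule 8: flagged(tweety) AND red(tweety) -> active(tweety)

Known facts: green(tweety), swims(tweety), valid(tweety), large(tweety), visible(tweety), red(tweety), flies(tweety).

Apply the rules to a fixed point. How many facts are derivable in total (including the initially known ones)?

Round 1 — rule 3, rule 5, derive blue(tweety), has_feathers(tweety).
Round 2 — rule 1, rule 6, derive flagged(tweety), approved(tweety).
Round 3 — rule 8, derive active(tweety).
Closure: {active(tweety), approved(tweety), blue(tweety), flagged(tweety), flies(tweety), green(tweety), has_feathers(tweety), large(tweety), red(tweety), swims(tweety), valid(tweety), visible(tweety)} — 12 facts.

12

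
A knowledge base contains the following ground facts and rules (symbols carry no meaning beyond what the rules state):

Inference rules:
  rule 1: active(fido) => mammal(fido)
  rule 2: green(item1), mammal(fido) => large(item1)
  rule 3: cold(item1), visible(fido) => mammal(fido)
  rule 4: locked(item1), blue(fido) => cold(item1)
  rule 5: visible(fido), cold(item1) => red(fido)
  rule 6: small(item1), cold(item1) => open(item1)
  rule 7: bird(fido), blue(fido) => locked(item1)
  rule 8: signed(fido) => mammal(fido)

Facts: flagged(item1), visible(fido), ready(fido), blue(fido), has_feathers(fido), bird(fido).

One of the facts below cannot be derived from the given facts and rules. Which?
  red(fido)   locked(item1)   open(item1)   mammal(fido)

Round 1 fires rule 7, giving locked(item1).
Round 2 fires rule 4, giving cold(item1).
Round 3 fires rule 3, rule 5, giving mammal(fido), red(fido).
Derived: locked(item1) (round 1), mammal(fido) (round 3), red(fido) (round 3). open(item1) never appears in any round.

open(item1)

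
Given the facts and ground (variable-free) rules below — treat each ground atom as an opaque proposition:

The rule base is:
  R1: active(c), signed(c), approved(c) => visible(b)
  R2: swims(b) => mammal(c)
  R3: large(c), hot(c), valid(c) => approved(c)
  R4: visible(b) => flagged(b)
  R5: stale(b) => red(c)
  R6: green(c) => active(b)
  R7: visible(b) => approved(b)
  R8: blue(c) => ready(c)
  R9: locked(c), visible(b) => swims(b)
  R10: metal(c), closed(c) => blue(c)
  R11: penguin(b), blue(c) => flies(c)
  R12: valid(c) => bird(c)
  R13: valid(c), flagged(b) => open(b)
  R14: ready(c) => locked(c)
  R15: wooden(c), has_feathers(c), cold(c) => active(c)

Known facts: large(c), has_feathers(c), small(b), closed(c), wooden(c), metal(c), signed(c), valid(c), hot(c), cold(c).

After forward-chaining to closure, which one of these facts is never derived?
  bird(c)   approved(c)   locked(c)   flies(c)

flies(c)

Round 1: R3 [large(c), hot(c), valid(c) => approved(c)]; R10 [metal(c), closed(c) => blue(c)]; R12 [valid(c) => bird(c)]; R15 [wooden(c), has_feathers(c), cold(c) => active(c)]. New: approved(c), blue(c), bird(c), active(c).
Round 2: R1 [active(c), signed(c), approved(c) => visible(b)]; R8 [blue(c) => ready(c)]. New: visible(b), ready(c).
Round 3: R4 [visible(b) => flagged(b)]; R7 [visible(b) => approved(b)]; R14 [ready(c) => locked(c)]. New: flagged(b), approved(b), locked(c).
Round 4: R9 [locked(c), visible(b) => swims(b)]; R13 [valid(c), flagged(b) => open(b)]. New: swims(b), open(b).
Round 5: R2 [swims(b) => mammal(c)]. New: mammal(c).
Derived: locked(c) (round 3), approved(c) (round 1), bird(c) (round 1). flies(c) never appears in any round.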